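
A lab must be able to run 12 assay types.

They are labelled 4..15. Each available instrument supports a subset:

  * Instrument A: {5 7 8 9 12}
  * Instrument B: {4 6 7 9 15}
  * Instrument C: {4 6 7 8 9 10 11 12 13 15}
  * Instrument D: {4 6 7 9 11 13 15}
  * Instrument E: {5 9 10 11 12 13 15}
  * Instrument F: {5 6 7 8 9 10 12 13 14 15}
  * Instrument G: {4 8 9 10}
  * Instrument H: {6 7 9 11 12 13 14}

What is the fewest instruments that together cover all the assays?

Take {C, F}. Their union is {4, 5, 6, 7, 8, 9, 10, 11, 12, 13, 14, 15}, which is all 12 assays.
No single instrument has all 12 assays (the largest, C, has 10), so 2 is optimal.

2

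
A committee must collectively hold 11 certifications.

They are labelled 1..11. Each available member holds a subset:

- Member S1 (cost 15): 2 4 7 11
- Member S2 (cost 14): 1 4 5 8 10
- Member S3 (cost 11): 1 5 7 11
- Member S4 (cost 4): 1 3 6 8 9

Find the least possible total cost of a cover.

S1, S2, S4 together cover every certification (S1 ∪ S2 ∪ S4 = {1, 2, 3, 4, 5, 6, 7, 8, 9, 10, 11}); total cost 15 + 14 + 4 = 33.
The greedy pick S4, S3, S2, S1 costs 44; no covering selection beats 33.

33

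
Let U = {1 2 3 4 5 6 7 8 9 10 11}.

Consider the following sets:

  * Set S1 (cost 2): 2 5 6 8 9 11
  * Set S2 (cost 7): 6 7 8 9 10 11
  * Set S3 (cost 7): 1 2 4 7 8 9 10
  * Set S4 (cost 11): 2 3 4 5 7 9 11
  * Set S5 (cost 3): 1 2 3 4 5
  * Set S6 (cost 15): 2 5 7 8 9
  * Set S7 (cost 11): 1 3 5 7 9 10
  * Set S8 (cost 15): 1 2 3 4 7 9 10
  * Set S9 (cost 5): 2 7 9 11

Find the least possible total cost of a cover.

10

S2, S5 together cover every element (S2 ∪ S5 = {1, 2, 3, 4, 5, 6, 7, 8, 9, 10, 11}); total cost 7 + 3 = 10.
The greedy pick S1, S5, S2 costs 12; no covering selection beats 10.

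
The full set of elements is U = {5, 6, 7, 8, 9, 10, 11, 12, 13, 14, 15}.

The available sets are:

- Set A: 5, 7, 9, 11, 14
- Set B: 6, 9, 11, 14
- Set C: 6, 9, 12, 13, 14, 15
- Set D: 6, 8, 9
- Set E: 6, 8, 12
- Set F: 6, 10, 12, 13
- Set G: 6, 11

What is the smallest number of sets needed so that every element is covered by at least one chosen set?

4

Take {A, C, D, F}. Their union is {5, 6, 7, 8, 9, 10, 11, 12, 13, 14, 15}, which is all 11 elements.
No 3 of the 7 sets cover everything (all 35 combinations miss at least one element), so 4 is optimal.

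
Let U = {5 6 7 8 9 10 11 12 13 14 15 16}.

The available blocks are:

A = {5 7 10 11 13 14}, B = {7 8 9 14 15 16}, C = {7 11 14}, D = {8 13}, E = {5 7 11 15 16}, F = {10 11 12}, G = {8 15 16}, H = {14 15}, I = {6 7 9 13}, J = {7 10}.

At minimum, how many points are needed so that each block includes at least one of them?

4

The 4 points {7, 8, 12, 15} hit every block.
No choice of 3 points meets every block, so 4 is the minimum.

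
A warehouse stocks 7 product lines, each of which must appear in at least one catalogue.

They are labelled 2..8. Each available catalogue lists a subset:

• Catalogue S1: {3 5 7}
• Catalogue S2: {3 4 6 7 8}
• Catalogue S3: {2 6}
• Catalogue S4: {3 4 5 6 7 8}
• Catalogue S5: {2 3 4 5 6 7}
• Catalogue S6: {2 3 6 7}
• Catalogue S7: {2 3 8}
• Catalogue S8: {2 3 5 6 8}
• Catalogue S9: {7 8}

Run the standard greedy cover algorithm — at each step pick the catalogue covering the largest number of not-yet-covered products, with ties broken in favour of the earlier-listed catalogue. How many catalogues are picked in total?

2

Greedy: pick S4 (covers 6 new) → pick S3 (covers 1 new). Total picks: 2.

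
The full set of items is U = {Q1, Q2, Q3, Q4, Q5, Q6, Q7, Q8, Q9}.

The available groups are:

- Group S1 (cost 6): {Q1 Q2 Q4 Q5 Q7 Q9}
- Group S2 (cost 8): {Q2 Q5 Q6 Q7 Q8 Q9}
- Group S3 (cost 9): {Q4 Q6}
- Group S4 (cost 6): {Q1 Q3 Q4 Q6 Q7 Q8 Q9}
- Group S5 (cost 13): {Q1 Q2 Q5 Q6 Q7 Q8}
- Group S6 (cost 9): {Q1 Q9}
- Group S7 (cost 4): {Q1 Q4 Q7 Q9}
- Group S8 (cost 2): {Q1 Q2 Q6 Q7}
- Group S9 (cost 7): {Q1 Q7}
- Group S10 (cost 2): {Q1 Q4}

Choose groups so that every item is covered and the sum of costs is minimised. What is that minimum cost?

12

S1, S4 together cover every item (S1 ∪ S4 = {Q1, Q2, Q3, Q4, Q5, Q6, Q7, Q8, Q9}); total cost 6 + 6 = 12.
The greedy pick S8, S4, S1 costs 14; no covering selection beats 12.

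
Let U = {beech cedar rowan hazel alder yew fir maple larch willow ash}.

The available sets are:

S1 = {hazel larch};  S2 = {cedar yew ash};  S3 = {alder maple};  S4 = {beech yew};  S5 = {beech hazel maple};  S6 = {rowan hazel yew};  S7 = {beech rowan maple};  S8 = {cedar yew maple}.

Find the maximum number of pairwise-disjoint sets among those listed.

S1, S3, S4 are pairwise disjoint (S1={hazel,larch}; S3={alder,maple}; S4={beech,yew}).
Every remaining set overlaps one of these, and no 4 of the listed sets are pairwise disjoint, so 3 is the maximum.

3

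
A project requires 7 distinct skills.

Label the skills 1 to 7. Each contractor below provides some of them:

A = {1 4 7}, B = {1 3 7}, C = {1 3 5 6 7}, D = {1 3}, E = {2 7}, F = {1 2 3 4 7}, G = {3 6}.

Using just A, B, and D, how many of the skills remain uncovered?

Union of A, B, D = {1, 3, 4, 7}.
Not covered: 2, 5, 6 — 3 skills.

3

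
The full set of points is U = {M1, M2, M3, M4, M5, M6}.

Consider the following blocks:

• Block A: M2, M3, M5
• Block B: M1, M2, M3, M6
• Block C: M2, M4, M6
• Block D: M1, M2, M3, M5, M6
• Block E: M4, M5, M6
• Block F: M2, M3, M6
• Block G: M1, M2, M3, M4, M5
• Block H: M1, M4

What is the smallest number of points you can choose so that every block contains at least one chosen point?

The 2 points {M3, M4} hit every block.
The blocks F, H are pairwise disjoint, so any hitting set needs a separate point for each — at least 2. Hence 2 is optimal.

2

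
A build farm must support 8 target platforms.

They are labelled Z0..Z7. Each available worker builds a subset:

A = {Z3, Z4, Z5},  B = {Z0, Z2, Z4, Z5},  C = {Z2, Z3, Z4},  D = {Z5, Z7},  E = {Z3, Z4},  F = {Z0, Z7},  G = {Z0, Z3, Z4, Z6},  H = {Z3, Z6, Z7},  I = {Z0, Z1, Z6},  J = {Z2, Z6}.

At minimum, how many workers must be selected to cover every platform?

3

B and H and I together: B ∪ H ∪ I = {Z0, Z1, Z2, Z3, Z4, Z5, Z6, Z7} — every platform is covered.
Only I contains Z1, so I is forced; the remaining 5 platforms need at least 2 more workers (each remaining worker adds at most 3) — so at least 3 workers are needed, and 3 is optimal.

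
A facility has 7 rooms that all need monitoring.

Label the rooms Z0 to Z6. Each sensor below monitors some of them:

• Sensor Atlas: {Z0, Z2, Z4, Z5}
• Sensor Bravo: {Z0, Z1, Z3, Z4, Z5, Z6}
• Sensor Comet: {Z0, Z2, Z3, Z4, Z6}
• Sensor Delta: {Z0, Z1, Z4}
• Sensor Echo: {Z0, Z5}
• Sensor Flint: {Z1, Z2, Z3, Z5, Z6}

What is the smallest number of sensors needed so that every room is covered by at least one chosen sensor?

2

Bravo and Comet together: Bravo ∪ Comet = {Z0, Z1, Z2, Z3, Z4, Z5, Z6} — every room is covered.
No single sensor has all 7 rooms (the largest, Bravo, has 6), so 2 is optimal.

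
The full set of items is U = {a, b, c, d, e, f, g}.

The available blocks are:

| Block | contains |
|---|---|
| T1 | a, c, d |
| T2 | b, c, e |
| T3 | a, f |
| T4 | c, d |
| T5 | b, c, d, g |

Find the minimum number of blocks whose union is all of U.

3

T2 and T3 and T5 together: T2 ∪ T3 ∪ T5 = {a, b, c, d, e, f, g} — every item is covered.
Only T2 contains e, so T2 is forced; the remaining 4 items need at least 2 more blocks (each remaining block adds at most 2) — so at least 3 blocks are needed, and 3 is optimal.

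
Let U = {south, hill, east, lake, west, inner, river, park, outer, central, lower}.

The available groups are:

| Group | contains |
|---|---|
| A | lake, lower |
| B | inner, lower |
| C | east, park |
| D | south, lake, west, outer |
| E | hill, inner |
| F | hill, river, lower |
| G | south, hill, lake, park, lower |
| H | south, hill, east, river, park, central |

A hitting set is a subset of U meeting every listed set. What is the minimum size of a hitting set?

The 4 points {hill, lake, inner, park} hit every group.
No choice of 3 points meets every group, so 4 is the minimum.

4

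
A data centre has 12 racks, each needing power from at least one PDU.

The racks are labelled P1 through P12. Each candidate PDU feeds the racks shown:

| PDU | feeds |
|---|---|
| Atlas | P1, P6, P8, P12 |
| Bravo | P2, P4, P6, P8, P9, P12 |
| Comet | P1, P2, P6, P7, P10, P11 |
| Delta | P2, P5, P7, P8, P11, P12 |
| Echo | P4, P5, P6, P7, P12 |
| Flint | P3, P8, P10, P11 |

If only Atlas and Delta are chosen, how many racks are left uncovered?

4

Union of Atlas, Delta = {P1, P2, P5, P6, P7, P8, P11, P12}.
Not covered: P3, P4, P9, P10 — 4 racks.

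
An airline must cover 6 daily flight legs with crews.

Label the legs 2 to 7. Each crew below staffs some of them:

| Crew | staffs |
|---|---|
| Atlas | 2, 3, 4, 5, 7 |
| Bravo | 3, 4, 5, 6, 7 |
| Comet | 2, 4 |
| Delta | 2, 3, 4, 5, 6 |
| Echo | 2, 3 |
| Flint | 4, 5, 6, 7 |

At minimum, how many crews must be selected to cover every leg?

2

Bravo and Echo together: Bravo ∪ Echo = {2, 3, 4, 5, 6, 7} — every leg is covered.
No single crew has all 6 legs (the largest, Atlas, has 5), so 2 is optimal.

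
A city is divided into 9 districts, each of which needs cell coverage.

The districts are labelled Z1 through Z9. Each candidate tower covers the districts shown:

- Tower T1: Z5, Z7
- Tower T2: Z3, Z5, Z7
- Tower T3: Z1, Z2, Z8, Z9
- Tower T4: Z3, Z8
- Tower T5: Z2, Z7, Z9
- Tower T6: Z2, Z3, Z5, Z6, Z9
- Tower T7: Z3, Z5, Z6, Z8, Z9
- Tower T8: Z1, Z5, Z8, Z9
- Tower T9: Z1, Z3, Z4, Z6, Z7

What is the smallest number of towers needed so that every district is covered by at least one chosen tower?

Take {T3, T8, T9}. Their union is {Z1, Z2, Z3, Z4, Z5, Z6, Z7, Z8, Z9}, which is all 9 districts.
Only T9 contains Z4, so T9 is forced; the remaining 4 districts need at least 2 more towers (each remaining tower adds at most 3) — so at least 3 towers are needed, and 3 is optimal.

3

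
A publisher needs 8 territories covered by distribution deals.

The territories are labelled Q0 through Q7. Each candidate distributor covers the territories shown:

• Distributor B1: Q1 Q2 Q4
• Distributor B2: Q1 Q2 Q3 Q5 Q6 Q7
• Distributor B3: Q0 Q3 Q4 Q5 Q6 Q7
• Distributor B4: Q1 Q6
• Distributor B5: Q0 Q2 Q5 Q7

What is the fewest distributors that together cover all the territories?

B1 and B3 together: B1 ∪ B3 = {Q0, Q1, Q2, Q3, Q4, Q5, Q6, Q7} — every territory is covered.
No single distributor has all 8 territories (the largest, B2, has 6), so 2 is optimal.

2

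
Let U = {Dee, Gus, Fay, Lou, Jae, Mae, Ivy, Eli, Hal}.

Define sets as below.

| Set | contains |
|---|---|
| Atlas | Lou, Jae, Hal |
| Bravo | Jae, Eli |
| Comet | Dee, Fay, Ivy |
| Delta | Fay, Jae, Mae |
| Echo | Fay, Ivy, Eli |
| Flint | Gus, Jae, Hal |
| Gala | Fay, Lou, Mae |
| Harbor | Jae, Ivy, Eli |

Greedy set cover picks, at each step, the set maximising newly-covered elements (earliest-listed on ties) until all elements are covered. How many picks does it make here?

5

Greedy: pick Atlas (covers 3 new) → pick Comet (covers 3 new) → pick Bravo (covers 1 new) → pick Delta (covers 1 new) → pick Flint (covers 1 new). Total picks: 5.
(The true minimum cover uses only 4 sets, so greedy is not optimal here.)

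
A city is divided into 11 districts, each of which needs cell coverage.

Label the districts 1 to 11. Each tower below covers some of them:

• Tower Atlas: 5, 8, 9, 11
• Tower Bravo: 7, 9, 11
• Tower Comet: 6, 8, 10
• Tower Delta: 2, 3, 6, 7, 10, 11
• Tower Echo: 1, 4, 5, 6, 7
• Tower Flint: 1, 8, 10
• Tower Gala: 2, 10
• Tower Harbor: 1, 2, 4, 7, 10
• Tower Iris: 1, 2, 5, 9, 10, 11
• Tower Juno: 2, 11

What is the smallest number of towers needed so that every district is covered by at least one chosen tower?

3

Take {Atlas, Delta, Echo}. Their union is {1, 2, 3, 4, 5, 6, 7, 8, 9, 10, 11}, which is all 11 districts.
Only Delta contains 3, so Delta is forced; the remaining 5 districts need at least 2 more towers (each remaining tower adds at most 3) — so at least 3 towers are needed, and 3 is optimal.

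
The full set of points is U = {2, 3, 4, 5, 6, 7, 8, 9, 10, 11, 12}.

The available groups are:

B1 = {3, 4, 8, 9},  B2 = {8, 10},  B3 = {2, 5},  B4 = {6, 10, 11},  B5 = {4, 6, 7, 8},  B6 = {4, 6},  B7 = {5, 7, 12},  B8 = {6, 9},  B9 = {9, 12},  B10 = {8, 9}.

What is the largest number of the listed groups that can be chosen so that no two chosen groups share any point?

B2, B3, B6, B9 are pairwise disjoint (B2={8,10}; B3={2,5}; B6={4,6}; B9={9,12}).
Every remaining group overlaps one of these, and no 5 of the listed groups are pairwise disjoint, so 4 is the maximum.

4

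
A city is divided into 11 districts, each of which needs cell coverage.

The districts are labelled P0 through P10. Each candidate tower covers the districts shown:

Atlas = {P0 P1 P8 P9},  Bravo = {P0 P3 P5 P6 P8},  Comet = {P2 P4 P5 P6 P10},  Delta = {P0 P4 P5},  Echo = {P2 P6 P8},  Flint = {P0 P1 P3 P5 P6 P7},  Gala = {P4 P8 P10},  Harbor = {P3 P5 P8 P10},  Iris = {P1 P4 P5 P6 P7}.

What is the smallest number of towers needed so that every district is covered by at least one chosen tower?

3

Atlas and Comet and Flint together: Atlas ∪ Comet ∪ Flint = {P0, P1, P2, P3, P4, P5, P6, P7, P8, P9, P10} — every district is covered.
Only Atlas contains P9, so Atlas is forced; the remaining 7 districts need at least 2 more towers (each remaining tower adds at most 5) — so at least 3 towers are needed, and 3 is optimal.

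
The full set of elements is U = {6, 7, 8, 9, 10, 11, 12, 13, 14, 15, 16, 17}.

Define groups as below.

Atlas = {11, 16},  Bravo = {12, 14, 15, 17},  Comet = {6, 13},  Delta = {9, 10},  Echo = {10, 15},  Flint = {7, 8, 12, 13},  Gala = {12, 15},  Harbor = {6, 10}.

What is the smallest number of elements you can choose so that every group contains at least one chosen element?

Take H = {6, 10, 12, 16}. Each listed group contains at least one of these, so H is a hitting set of size 4.
The groups Atlas, Bravo, Comet, Delta are pairwise disjoint, so any hitting set needs a separate element for each — at least 4. Hence 4 is optimal.

4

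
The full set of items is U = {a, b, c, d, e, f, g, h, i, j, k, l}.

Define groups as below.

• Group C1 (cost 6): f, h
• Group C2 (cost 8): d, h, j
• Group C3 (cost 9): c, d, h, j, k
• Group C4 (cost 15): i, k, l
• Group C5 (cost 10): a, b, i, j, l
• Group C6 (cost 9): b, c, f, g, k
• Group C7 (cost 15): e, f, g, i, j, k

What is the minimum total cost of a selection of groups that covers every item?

C3, C5, C7 together cover every item (C3 ∪ C5 ∪ C7 = {a, b, c, d, e, f, g, h, i, j, k, l}); total cost 9 + 10 + 15 = 34.
The greedy pick C3, C5, C6, C7 costs 43; no covering selection beats 34.

34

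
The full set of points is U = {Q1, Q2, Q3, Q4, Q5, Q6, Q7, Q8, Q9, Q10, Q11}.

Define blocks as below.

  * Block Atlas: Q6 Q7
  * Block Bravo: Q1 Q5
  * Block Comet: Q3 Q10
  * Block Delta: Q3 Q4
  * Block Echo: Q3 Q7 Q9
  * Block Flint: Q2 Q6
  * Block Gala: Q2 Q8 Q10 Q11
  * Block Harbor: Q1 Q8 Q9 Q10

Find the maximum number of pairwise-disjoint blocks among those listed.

4

Atlas, Bravo, Delta, Gala are pairwise disjoint (Atlas={Q6,Q7}; Bravo={Q1,Q5}; Delta={Q3,Q4}; Gala={Q2,Q8,Q10,Q11}).
Every remaining block overlaps one of these, and no 5 of the listed blocks are pairwise disjoint, so 4 is the maximum.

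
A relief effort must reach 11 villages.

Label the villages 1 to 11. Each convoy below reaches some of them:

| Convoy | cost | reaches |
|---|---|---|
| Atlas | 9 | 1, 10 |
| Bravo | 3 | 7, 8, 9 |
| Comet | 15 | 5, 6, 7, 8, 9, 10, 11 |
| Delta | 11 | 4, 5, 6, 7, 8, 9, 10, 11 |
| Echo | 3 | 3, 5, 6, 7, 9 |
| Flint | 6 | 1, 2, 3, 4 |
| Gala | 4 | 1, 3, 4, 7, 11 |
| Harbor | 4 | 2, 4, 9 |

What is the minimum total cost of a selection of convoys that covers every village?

17

Delta, Flint together cover every village (Delta ∪ Flint = {1, 2, 3, 4, 5, 6, 7, 8, 9, 10, 11}); total cost 11 + 6 = 17.
The greedy pick Echo, Gala, Bravo, Harbor, Atlas costs 23; no covering selection beats 17.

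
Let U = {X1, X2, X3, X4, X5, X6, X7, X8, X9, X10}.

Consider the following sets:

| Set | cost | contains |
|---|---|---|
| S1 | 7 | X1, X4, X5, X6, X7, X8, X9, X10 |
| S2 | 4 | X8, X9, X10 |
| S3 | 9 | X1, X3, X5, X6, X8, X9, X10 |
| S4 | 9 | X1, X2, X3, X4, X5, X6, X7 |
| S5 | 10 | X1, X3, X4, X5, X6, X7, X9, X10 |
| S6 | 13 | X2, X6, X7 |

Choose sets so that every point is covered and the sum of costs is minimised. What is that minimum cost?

S2, S4 together cover every point (S2 ∪ S4 = {X1, X2, X3, X4, X5, X6, X7, X8, X9, X10}); total cost 4 + 9 = 13.
The greedy pick S1, S4 costs 16; no covering selection beats 13.

13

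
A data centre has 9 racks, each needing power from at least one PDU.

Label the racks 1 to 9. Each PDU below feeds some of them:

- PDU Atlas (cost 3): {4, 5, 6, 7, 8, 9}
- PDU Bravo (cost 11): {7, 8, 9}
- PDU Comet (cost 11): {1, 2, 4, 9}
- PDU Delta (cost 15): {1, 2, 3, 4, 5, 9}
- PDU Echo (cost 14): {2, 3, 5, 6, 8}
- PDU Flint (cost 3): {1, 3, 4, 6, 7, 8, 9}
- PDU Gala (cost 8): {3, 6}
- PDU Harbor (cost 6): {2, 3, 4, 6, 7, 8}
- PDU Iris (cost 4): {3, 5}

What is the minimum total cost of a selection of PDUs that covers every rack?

12

Atlas, Flint, Harbor together cover every rack (Atlas ∪ Flint ∪ Harbor = {1, 2, 3, 4, 5, 6, 7, 8, 9}); total cost 3 + 3 + 6 = 12.
No covering selection has total cost below 12.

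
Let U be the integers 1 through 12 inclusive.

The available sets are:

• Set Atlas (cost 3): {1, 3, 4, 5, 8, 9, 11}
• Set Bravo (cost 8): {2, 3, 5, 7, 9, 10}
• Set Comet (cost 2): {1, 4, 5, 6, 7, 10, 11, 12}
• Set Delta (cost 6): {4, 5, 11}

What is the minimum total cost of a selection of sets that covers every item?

Atlas, Bravo, Comet together cover every item (Atlas ∪ Bravo ∪ Comet = {1, 2, 3, 4, 5, 6, 7, 8, 9, 10, 11, 12}); total cost 3 + 8 + 2 = 13.
No covering selection has total cost below 13.

13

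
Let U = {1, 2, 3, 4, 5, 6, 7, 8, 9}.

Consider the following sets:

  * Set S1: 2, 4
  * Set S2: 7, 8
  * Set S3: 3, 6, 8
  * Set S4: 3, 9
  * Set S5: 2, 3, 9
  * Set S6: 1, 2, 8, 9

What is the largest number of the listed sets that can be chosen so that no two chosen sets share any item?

3

S1, S2, S4 are pairwise disjoint (S1={2,4}; S2={7,8}; S4={3,9}).
Every remaining set overlaps one of these, and no 4 of the listed sets are pairwise disjoint, so 3 is the maximum.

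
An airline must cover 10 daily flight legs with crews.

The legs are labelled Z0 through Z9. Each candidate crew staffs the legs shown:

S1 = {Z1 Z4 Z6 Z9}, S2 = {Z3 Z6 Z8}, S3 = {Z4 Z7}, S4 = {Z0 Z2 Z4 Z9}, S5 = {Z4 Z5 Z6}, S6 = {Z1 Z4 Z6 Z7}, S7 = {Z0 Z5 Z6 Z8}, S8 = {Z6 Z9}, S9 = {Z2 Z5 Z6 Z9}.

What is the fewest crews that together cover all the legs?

4

S2 and S4 and S6 and S9 together: S2 ∪ S4 ∪ S6 ∪ S9 = {Z0, Z1, Z2, Z3, Z4, Z5, Z6, Z7, Z8, Z9} — every leg is covered.
No 3 of the 9 crews cover everything (all 84 combinations miss at least one leg), so 4 is optimal.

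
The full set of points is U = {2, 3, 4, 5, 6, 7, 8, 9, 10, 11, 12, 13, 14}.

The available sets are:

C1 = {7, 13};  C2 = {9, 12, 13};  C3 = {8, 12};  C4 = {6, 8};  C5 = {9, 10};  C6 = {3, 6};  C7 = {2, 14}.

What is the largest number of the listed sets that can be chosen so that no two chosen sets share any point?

5

C1, C3, C5, C6, C7 are pairwise disjoint (C1={7,13}; C3={8,12}; C5={9,10}; C6={3,6}; C7={2,14}).
Every remaining set overlaps one of these, and no 6 of the listed sets are pairwise disjoint, so 5 is the maximum.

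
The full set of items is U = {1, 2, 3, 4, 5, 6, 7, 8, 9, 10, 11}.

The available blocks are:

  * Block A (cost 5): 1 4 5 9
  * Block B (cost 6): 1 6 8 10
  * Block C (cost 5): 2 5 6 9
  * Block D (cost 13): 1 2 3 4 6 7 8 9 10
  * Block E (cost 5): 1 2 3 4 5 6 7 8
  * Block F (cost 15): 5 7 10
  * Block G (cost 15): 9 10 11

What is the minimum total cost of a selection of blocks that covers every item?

E, G together cover every item (E ∪ G = {1, 2, 3, 4, 5, 6, 7, 8, 9, 10, 11}); total cost 5 + 15 = 20.
The greedy pick E, A, B, G costs 31; no covering selection beats 20.

20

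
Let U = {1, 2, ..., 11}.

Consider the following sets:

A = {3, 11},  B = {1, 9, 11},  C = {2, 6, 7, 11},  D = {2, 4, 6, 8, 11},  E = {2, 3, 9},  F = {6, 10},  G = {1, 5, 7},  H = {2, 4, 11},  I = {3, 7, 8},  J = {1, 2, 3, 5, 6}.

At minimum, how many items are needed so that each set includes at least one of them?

The 4 items {3, 5, 10, 11} hit every set.
No choice of 3 items meets every set, so 4 is the minimum.

4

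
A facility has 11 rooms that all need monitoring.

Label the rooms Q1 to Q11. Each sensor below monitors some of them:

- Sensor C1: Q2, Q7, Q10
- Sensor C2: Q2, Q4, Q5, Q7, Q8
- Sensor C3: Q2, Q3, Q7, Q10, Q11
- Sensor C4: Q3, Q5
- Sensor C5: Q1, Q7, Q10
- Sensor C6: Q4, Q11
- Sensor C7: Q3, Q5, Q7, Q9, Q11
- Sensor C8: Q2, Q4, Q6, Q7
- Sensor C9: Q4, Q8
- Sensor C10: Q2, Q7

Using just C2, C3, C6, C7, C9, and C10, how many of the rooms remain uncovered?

2

Union of C2, C3, C6, C7, C9, C10 = {Q2, Q3, Q4, Q5, Q7, Q8, Q9, Q10, Q11}.
Not covered: Q1, Q6 — 2 rooms.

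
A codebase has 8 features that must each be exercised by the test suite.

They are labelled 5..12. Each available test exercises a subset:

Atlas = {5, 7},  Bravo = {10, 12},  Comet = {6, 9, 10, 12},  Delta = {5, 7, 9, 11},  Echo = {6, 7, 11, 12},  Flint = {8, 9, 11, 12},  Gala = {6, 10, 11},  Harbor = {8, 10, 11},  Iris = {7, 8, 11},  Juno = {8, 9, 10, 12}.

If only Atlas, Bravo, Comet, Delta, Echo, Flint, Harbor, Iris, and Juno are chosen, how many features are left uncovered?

Union of Atlas, Bravo, Comet, Delta, Echo, Flint, Harbor, Iris, Juno = {5, 6, 7, 8, 9, 10, 11, 12} — that's every feature, so 0 are uncovered.

0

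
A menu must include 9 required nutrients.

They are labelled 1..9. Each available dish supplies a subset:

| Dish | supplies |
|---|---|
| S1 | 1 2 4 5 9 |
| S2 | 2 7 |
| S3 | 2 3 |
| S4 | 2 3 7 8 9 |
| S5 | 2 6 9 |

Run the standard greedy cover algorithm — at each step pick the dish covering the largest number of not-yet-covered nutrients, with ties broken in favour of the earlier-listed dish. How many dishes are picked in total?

Greedy: pick S1 (covers 5 new) → pick S4 (covers 3 new) → pick S5 (covers 1 new). Total picks: 3.

3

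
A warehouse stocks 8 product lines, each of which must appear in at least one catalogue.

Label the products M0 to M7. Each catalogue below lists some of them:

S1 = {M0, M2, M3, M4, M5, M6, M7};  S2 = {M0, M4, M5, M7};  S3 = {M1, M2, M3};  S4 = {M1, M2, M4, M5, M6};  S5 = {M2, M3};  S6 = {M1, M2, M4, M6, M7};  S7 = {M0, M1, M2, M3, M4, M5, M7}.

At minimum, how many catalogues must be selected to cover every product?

S1 and S7 together: S1 ∪ S7 = {M0, M1, M2, M3, M4, M5, M6, M7} — every product is covered.
No single catalogue has all 8 products (the largest, S1, has 7), so 2 is optimal.

2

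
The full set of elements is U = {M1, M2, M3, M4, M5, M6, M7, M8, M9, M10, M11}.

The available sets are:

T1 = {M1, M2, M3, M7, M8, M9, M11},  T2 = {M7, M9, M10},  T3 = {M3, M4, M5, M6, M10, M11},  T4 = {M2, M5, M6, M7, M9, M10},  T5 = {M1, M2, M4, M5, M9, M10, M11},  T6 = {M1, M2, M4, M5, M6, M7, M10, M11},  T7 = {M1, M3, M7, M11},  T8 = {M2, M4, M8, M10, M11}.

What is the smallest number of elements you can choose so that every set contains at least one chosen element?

2

The 2 elements {M7, M11} hit every set.
No single element lies in every set, so at least 2 are needed and 2 is optimal.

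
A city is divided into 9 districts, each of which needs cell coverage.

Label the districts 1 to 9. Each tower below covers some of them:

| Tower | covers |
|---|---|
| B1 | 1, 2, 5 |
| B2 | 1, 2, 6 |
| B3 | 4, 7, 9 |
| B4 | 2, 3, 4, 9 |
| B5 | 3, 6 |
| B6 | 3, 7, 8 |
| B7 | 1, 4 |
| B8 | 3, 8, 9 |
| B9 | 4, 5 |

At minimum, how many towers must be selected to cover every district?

4

B2 and B4 and B6 and B9 together: B2 ∪ B4 ∪ B6 ∪ B9 = {1, 2, 3, 4, 5, 6, 7, 8, 9} — every district is covered.
No 3 of the 9 towers cover everything (all 84 combinations miss at least one district), so 4 is optimal.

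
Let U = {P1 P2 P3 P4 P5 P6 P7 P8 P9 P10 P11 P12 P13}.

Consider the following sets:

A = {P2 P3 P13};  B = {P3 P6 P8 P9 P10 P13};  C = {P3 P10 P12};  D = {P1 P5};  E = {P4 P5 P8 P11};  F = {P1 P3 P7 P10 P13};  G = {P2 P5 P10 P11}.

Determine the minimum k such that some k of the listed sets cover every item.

B, C, E, F, and G cover everything between them: the union {P1, P2, P3, P4, P5, P6, P7, P8, P9, P10, P11, P12, P13} is all of U.
No 4 of the 7 sets cover everything (all 35 combinations miss at least one item), so 5 is optimal.

5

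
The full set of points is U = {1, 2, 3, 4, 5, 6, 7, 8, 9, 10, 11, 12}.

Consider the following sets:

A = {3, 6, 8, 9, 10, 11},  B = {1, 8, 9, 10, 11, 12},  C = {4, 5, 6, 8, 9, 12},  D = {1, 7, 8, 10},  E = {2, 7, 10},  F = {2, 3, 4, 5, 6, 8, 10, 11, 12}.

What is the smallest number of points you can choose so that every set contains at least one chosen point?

Take H = {2, 8}. Each listed set contains at least one of these, so H is a hitting set of size 2.
The sets C, E are pairwise disjoint, so any hitting set needs a separate point for each — at least 2. Hence 2 is optimal.

2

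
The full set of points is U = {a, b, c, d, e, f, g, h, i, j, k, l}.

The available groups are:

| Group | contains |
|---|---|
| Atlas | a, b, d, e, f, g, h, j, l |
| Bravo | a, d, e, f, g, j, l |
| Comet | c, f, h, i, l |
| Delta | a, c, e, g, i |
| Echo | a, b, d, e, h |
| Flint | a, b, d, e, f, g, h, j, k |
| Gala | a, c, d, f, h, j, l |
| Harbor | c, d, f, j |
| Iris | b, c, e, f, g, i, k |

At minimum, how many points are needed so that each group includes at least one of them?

T = {c, e} meets every group (each contains at least one member of T), and |T| = 2.
No single point lies in every group, so at least 2 are needed and 2 is optimal.

2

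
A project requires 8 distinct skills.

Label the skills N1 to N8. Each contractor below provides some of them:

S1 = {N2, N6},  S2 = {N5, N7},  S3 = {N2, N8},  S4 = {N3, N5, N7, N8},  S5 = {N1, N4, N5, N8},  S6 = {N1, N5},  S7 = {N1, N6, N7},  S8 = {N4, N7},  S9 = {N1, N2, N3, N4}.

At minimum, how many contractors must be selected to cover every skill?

3

S1 and S4 and S5 together: S1 ∪ S4 ∪ S5 = {N1, N2, N3, N4, N5, N6, N7, N8} — every skill is covered.
No 2 of the 9 contractors cover everything (all 36 combinations miss at least one skill), so 3 is optimal.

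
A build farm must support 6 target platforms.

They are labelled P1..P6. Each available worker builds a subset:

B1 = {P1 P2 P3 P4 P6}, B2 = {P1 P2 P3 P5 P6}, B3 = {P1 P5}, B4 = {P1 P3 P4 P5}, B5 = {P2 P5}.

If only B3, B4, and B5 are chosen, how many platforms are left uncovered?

1

Union of B3, B4, B5 = {P1, P2, P3, P4, P5}.
Not covered: P6 — 1 platform.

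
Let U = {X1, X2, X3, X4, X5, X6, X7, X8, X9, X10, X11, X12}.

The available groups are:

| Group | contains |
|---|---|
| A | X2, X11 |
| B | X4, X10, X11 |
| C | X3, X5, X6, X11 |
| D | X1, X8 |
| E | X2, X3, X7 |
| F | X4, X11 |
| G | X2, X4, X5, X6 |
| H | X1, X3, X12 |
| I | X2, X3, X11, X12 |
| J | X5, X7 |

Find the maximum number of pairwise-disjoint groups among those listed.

3

D, E, F are pairwise disjoint (D={X1,X8}; E={X2,X3,X7}; F={X4,X11}).
Every remaining group overlaps one of these, and no 4 of the listed groups are pairwise disjoint, so 3 is the maximum.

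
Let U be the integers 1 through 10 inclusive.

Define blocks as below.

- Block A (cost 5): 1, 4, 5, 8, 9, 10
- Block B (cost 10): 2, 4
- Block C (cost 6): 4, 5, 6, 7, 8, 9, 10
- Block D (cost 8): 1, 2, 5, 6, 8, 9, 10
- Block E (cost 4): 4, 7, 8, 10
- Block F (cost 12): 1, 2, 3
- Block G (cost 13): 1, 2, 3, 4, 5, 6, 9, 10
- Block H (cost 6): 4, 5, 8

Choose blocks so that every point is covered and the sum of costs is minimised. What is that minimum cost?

E, G together cover every point (E ∪ G = {1, 2, 3, 4, 5, 6, 7, 8, 9, 10}); total cost 4 + 13 = 17.
The greedy pick A, C, F costs 23; no covering selection beats 17.

17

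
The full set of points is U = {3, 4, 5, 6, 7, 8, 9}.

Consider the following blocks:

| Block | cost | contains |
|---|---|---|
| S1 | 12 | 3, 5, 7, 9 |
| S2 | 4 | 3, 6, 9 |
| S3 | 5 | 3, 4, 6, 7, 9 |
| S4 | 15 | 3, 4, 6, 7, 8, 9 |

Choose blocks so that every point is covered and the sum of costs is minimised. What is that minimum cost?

27

S1, S4 together cover every point (S1 ∪ S4 = {3, 4, 5, 6, 7, 8, 9}); total cost 12 + 15 = 27.
The greedy pick S3, S1, S4 costs 32; no covering selection beats 27.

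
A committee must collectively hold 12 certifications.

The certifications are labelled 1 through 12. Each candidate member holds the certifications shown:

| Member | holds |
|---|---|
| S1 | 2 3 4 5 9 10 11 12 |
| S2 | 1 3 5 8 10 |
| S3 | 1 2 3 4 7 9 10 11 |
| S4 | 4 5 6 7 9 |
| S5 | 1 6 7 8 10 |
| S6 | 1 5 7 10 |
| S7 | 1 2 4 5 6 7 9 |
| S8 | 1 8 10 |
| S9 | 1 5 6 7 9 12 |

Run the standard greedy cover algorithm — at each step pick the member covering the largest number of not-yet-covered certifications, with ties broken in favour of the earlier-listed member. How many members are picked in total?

Greedy: pick S1 (covers 8 new) → pick S5 (covers 4 new). Total picks: 2.

2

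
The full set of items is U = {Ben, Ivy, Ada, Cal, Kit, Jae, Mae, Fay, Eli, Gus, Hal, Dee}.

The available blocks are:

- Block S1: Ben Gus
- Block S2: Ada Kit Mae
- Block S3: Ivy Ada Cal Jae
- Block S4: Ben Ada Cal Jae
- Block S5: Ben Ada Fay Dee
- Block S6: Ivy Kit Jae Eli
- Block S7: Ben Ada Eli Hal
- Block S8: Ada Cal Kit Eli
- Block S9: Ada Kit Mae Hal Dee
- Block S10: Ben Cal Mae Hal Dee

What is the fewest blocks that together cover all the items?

4

Take {S1, S5, S6, S10}. Their union is {Ben, Ivy, Ada, Cal, Kit, Jae, Mae, Fay, Eli, Gus, Hal, Dee}, which is all 12 items.
No 3 of the 10 blocks cover everything (all 120 combinations miss at least one item), so 4 is optimal.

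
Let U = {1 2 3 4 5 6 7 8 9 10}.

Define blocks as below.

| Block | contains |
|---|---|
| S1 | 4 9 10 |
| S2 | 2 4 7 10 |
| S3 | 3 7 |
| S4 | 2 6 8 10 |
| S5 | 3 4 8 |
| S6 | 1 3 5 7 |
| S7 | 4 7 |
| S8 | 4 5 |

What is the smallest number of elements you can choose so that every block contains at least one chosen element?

H = {3, 4, 6} meets every block (each contains at least one member of H), and |H| = 3.
The blocks S3, S4, S8 are pairwise disjoint, so any hitting set needs a separate element for each — at least 3. Hence 3 is optimal.

3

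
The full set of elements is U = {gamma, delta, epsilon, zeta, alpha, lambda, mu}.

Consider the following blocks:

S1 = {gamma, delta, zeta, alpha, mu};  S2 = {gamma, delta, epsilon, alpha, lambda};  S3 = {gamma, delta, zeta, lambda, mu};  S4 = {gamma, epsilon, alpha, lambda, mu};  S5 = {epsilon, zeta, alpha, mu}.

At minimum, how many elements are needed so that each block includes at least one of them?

Take H = {zeta, lambda}. Each listed block contains at least one of these, so H is a hitting set of size 2.
No single element lies in every block, so at least 2 are needed and 2 is optimal.

2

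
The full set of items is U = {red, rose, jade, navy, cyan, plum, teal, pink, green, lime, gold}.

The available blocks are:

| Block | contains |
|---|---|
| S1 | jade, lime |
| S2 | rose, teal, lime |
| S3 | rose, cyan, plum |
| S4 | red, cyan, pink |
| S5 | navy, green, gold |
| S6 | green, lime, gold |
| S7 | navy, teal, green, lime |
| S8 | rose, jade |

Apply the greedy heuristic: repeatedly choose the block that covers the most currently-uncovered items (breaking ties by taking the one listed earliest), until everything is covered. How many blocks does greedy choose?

5

Greedy: pick S7 (covers 4 new) → pick S3 (covers 3 new) → pick S4 (covers 2 new) → pick S1 (covers 1 new) → pick S5 (covers 1 new). Total picks: 5.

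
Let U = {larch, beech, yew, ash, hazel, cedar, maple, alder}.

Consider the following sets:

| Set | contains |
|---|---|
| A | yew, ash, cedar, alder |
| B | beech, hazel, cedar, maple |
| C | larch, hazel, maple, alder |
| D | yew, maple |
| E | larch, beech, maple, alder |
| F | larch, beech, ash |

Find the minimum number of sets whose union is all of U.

A and C and E together: A ∪ C ∪ E = {larch, beech, yew, ash, hazel, cedar, maple, alder} — every element is covered.
No 2 of the 6 sets cover everything (all 15 combinations miss at least one element), so 3 is optimal.

3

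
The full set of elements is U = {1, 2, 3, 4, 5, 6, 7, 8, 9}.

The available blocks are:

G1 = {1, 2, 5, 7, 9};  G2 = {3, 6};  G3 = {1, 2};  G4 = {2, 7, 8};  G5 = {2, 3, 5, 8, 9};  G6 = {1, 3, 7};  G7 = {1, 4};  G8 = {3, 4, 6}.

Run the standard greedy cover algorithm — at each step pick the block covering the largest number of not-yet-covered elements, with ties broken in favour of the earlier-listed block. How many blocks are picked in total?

Greedy: pick G1 (covers 5 new) → pick G8 (covers 3 new) → pick G4 (covers 1 new). Total picks: 3.

3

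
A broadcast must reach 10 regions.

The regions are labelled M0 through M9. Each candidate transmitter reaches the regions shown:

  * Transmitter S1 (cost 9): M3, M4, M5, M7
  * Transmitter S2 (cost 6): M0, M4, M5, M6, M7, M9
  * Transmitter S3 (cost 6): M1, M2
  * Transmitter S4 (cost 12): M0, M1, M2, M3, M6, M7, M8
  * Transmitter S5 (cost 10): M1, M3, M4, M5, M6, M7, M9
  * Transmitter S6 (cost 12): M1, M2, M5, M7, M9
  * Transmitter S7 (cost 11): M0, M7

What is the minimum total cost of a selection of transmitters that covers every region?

18

S2, S4 together cover every region (S2 ∪ S4 = {M0, M1, M2, M3, M4, M5, M6, M7, M8, M9}); total cost 6 + 12 = 18.
The greedy pick S2, S3, S4 costs 24; no covering selection beats 18.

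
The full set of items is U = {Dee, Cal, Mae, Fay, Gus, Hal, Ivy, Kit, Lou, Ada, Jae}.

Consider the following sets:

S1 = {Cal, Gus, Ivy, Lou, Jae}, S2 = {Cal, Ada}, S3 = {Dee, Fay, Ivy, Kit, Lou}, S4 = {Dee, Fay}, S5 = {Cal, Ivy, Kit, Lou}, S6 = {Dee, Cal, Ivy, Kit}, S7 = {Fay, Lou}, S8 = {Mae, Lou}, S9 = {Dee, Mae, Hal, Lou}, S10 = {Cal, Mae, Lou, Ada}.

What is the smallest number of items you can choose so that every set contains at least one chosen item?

3

Take H = {Dee, Lou, Ada}. Each listed set contains at least one of these, so H is a hitting set of size 3.
The sets S2, S4, S8 are pairwise disjoint, so any hitting set needs a separate item for each — at least 3. Hence 3 is optimal.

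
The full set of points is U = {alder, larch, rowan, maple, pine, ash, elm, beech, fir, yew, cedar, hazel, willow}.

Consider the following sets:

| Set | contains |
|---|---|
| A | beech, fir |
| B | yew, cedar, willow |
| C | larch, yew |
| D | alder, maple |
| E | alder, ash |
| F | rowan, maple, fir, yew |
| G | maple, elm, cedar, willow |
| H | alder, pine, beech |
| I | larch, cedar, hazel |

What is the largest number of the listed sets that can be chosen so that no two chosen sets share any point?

4

A, C, E, G are pairwise disjoint (A={beech,fir}; C={larch,yew}; E={alder,ash}; G={maple,elm,cedar,willow}).
Every remaining set overlaps one of these, and no 5 of the listed sets are pairwise disjoint, so 4 is the maximum.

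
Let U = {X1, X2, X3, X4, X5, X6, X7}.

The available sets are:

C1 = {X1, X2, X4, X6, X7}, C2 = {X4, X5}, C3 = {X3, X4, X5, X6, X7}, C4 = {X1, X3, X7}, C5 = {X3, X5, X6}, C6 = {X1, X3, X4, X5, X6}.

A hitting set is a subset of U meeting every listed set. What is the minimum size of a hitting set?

The 2 points {X3, X4} hit every set.
The sets C2, C4 are pairwise disjoint, so any hitting set needs a separate point for each — at least 2. Hence 2 is optimal.

2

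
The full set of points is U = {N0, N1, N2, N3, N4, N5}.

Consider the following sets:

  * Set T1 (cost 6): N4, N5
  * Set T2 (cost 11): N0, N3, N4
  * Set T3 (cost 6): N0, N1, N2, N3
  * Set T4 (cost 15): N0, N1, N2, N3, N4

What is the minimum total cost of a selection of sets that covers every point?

12

T1, T3 together cover every point (T1 ∪ T3 = {N0, N1, N2, N3, N4, N5}); total cost 6 + 6 = 12.
No covering selection has total cost below 12.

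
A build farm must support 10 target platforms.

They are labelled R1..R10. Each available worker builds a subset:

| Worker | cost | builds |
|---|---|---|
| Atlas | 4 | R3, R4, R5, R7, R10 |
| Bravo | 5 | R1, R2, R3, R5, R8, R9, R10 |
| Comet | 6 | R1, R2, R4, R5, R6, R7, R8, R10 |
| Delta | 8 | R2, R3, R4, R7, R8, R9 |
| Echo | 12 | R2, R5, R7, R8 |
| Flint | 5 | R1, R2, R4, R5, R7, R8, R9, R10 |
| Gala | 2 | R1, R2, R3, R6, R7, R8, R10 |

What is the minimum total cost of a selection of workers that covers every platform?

7

Flint, Gala together cover every platform (Flint ∪ Gala = {R1, R2, R3, R4, R5, R6, R7, R8, R9, R10}); total cost 5 + 2 = 7.
No covering selection has total cost below 7.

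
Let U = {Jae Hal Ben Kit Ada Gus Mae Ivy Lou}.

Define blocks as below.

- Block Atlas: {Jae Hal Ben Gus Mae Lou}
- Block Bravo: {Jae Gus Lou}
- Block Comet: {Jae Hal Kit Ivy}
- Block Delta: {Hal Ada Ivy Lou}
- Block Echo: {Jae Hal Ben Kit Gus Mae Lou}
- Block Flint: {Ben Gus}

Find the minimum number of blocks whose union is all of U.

2

Delta and Echo cover everything between them: the union {Jae, Hal, Ben, Kit, Ada, Gus, Mae, Ivy, Lou} is all of U.
No single block has all 9 items (the largest, Echo, has 7), so 2 is optimal.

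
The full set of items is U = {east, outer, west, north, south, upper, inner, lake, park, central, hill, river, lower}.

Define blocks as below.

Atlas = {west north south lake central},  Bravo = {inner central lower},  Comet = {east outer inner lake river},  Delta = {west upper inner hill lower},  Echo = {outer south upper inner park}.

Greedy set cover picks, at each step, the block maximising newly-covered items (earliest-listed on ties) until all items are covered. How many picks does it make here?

Greedy: pick Atlas (covers 5 new) → pick Comet (covers 4 new) → pick Delta (covers 3 new) → pick Echo (covers 1 new). Total picks: 4.

4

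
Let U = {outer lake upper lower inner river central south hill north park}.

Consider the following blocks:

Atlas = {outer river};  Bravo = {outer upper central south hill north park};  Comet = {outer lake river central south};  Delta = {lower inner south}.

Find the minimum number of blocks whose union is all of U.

3

Bravo, Comet, and Delta cover everything between them: the union {outer, lake, upper, lower, inner, river, central, south, hill, north, park} is all of U.
Only Comet contains lake, so Comet is forced; the remaining 6 items need at least 2 more blocks (each remaining block adds at most 4) — so at least 3 blocks are needed, and 3 is optimal.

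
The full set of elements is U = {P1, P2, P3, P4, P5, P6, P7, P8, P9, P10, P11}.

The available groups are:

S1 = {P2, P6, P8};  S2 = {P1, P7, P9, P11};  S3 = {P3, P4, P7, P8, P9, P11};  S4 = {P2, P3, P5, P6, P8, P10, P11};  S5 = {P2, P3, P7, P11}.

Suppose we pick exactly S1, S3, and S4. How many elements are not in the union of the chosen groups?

Union of S1, S3, S4 = {P2, P3, P4, P5, P6, P7, P8, P9, P10, P11}.
Not covered: P1 — 1 element.

1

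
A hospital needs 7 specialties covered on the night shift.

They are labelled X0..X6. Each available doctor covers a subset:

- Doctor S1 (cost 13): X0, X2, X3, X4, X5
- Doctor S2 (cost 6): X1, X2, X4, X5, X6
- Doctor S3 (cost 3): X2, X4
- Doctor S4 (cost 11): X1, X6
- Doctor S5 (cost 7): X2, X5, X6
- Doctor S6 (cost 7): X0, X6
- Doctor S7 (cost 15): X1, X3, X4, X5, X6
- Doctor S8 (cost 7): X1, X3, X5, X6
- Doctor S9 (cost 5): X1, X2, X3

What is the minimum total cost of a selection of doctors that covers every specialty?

S3, S6, S8 together cover every specialty (S3 ∪ S6 ∪ S8 = {X0, X1, X2, X3, X4, X5, X6}); total cost 3 + 7 + 7 = 17.
The greedy pick S2, S9, S6 costs 18; no covering selection beats 17.

17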